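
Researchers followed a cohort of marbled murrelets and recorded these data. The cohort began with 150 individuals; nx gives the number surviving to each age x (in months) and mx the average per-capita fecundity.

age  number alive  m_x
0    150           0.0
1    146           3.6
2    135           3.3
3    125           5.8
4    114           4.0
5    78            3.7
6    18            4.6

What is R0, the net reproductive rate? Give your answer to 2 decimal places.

16.82

lx = nx/n0 = nx/150: 1, 0.97333…, 0.9, 0.83333…, 0.76, 0.52, 0.12
lx·mx by age: 0, 3.504…, 2.97, 4.833333…, 3.04, 1.924, 0.552
R0 = Σ lx·mx = 16.823333… → 16.82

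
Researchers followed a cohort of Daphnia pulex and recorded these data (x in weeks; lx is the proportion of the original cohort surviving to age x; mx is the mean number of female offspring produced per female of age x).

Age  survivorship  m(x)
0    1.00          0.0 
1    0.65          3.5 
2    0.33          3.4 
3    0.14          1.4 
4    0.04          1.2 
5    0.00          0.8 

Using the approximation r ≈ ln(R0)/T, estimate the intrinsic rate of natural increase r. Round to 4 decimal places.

0.8879

R0 = Σ lx·mx = 0 + 2.275 + 1.122 + 0.196 + 0.048 + 0 = 3.641
Σ x·lx·mx = 5.299; T = 5.299/3.641 = 1.45537…
r ≈ ln(R0)/T = ln(3.641)/1.45537… = 0.887925… → 0.8879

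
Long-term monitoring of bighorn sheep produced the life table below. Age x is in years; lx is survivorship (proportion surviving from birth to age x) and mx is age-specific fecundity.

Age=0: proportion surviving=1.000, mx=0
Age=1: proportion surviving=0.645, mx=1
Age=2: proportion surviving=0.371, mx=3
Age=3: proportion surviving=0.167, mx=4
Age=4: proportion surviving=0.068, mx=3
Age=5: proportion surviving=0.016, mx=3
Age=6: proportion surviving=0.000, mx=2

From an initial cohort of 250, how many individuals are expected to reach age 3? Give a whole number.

42

Expected survivors = N0 · l_3 = 250 × 0.167 = 41.75 → 42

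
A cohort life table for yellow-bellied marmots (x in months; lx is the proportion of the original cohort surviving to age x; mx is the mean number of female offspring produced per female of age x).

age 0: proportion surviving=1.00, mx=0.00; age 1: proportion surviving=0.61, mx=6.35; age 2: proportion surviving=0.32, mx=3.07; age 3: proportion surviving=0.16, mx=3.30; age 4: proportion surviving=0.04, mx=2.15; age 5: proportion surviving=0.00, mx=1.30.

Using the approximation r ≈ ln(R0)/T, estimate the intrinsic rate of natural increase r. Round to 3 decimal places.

1.197

R0 = Σ lx·mx = 0 + 3.8735 + 0.9824 + 0.528 + 0.086 + 0 = 5.4699
Σ x·lx·mx = 7.7663; T = 7.7663/5.4699 = 1.41982…
r ≈ ln(R0)/T = ln(5.4699)/1.41982… = 1.19681… → 1.197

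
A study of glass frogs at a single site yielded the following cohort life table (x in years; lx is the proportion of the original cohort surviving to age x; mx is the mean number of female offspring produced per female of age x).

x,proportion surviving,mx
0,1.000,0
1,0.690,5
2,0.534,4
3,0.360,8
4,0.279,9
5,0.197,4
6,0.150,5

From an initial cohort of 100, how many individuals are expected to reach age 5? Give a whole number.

20

Expected survivors = N0 · l_5 = 100 × 0.197 = 19.7 → 20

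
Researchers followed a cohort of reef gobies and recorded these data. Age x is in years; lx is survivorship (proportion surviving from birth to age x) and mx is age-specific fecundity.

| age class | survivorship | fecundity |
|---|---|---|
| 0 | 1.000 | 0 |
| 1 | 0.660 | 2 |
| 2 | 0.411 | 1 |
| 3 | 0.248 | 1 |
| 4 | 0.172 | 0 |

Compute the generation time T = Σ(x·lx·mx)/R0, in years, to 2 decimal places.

1.46

lx·mx: 0, 1.32, 0.411, 0.248, 0 → R0 = 1.979
x·lx·mx: 0, 1.32, 0.822, 0.744, 0 → Σ = 2.886
T = 2.886 / 1.979 = 1.458312… → 1.46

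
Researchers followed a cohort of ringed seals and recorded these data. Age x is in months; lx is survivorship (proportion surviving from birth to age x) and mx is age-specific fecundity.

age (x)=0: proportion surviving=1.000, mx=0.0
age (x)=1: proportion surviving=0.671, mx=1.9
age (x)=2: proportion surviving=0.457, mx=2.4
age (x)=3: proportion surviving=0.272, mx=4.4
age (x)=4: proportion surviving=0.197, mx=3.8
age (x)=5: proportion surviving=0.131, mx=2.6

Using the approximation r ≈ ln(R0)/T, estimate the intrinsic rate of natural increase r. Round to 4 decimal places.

R0 = Σ lx·mx = 0 + 1.2749 + 1.0968 + 1.1968 + 0.7486 + 0.3406 = 4.6577
Σ x·lx·mx = 11.7563; T = 11.7563/4.6577 = 2.52406…
r ≈ ln(R0)/T = ln(4.6577)/2.52406… = 0.609543… → 0.6095

0.6095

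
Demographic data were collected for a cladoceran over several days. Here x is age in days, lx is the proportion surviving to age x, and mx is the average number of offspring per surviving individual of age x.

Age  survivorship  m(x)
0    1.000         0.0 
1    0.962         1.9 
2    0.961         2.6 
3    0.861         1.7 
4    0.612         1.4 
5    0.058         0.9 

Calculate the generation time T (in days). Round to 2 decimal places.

2.22

lx·mx: 0, 1.8278, 2.4986, 1.4637, 0.8568, 0.0522 → R0 = 6.6991
x·lx·mx: 0, 1.8278, 4.9972, 4.3911, 3.4272, 0.261 → Σ = 14.9043
T = 14.9043 / 6.6991 = 2.224821… → 2.22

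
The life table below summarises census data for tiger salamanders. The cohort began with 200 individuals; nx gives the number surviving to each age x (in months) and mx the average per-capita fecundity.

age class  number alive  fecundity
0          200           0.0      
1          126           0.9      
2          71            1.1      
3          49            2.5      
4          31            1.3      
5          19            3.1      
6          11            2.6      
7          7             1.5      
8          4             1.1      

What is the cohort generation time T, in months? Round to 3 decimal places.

lx = nx/n0 = nx/200: 1, 0.63, 0.355, 0.245, 0.155, 0.095, 0.055, 0.035, 0.02
lx·mx: 0, 0.567, 0.3905, 0.6125, 0.2015, 0.2945, 0.143, 0.0525, 0.022 → R0 = 2.2835
x·lx·mx: 0, 0.567, 0.781, 1.8375, 0.806, 1.4725, 0.858, 0.3675, 0.176 → Σ = 6.8655
T = 6.8655 / 2.2835 = 3.006569… → 3.007

3.007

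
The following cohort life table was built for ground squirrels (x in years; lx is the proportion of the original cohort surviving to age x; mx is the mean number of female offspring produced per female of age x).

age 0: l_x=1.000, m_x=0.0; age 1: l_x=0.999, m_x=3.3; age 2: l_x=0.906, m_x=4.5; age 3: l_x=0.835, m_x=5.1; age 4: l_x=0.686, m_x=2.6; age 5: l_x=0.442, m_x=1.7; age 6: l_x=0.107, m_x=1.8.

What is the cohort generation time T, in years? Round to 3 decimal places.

2.526

lx·mx: 0, 3.2967, 4.077, 4.2585, 1.7836, 0.7514, 0.1926 → R0 = 14.3598
x·lx·mx: 0, 3.2967, 8.154, 12.7755, 7.1344, 3.757, 1.1556 → Σ = 36.2732
T = 36.2732 / 14.3598 = 2.526024… → 2.526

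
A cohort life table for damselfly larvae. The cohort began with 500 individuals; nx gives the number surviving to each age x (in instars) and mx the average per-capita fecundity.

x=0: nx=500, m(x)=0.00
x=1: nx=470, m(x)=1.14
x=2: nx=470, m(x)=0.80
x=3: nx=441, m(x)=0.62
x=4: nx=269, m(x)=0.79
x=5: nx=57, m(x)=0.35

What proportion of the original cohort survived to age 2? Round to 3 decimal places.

0.940

l_2 = n_2/n_0 = 470/500 = 0.94 → 0.940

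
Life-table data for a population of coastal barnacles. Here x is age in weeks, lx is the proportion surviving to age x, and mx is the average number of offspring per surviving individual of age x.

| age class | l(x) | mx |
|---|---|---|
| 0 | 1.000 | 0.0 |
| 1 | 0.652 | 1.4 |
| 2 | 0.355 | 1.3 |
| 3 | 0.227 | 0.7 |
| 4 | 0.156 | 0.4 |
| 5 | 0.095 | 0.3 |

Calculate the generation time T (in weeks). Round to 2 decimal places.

1.67

lx·mx: 0, 0.9128, 0.4615, 0.1589, 0.0624, 0.0285 → R0 = 1.6241
x·lx·mx: 0, 0.9128, 0.923, 0.4767, 0.2496, 0.1425 → Σ = 2.7046
T = 2.7046 / 1.6241 = 1.665292… → 1.67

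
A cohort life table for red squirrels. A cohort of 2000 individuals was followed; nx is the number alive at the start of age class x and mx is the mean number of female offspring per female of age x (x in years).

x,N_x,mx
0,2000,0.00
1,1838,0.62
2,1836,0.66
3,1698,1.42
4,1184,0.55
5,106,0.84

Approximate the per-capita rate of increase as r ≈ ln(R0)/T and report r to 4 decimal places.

lx = nx/n0 = nx/2000: 1, 0.919, 0.918, 0.849, 0.592, 0.053
R0 = Σ lx·mx = 0 + 0.56978 + 0.60588 + 1.20558 + 0.3256 + 0.04452 = 2.75136
Σ x·lx·mx = 6.92328; T = 6.92328/2.75136 = 2.51631…
r ≈ ln(R0)/T = ln(2.75136)/2.51631… = 0.402214… → 0.4022

0.4022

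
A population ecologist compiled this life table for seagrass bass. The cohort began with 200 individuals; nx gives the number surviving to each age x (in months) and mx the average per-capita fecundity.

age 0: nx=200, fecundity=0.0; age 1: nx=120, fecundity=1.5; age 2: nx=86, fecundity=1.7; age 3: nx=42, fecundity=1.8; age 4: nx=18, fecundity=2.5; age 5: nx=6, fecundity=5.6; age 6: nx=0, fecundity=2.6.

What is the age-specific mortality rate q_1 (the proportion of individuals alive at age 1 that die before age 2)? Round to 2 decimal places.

0.28

lx = nx/n0 = nx/200: 1, 0.6, 0.43, 0.21, 0.09, 0.03, 0
q_1 = (l_1 − l_2) / l_1 = (0.6 − 0.43) / 0.6
     = 0.17 / 0.6 = 0.283333… → 0.28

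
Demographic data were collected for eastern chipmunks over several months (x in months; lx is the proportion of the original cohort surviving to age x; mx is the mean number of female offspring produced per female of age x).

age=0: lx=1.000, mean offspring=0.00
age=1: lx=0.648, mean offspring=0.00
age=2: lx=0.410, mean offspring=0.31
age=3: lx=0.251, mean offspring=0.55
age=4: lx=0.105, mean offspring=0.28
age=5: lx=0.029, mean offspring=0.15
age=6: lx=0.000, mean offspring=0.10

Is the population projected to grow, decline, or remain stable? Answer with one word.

declining

R0 = Σ lx·mx = 0 + 0 + 0.1271 + 0.13805 + 0.0294 + 0.00435 + 0 = 0.2989
R0 < 1, so the population is declining.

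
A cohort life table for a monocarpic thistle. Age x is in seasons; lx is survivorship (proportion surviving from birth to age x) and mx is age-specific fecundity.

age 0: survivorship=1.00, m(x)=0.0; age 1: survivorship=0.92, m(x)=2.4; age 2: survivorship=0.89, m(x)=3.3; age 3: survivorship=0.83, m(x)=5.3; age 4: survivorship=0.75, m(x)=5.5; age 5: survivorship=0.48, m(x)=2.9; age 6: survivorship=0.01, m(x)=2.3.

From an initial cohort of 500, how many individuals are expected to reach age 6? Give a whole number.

5

Expected survivors = N0 · l_6 = 500 × 0.01 = 5 → 5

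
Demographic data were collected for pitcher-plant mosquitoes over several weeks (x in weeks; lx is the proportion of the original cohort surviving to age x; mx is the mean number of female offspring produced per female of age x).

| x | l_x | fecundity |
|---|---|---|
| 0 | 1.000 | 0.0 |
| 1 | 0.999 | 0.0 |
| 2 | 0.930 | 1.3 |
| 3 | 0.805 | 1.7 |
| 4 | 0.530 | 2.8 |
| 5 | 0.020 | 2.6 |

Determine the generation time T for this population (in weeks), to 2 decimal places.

lx·mx: 0, 0, 1.209, 1.3685, 1.484, 0.052 → R0 = 4.1135
x·lx·mx: 0, 0, 2.418, 4.1055, 5.936, 0.26 → Σ = 12.7195
T = 12.7195 / 4.1135 = 3.092136… → 3.09

3.09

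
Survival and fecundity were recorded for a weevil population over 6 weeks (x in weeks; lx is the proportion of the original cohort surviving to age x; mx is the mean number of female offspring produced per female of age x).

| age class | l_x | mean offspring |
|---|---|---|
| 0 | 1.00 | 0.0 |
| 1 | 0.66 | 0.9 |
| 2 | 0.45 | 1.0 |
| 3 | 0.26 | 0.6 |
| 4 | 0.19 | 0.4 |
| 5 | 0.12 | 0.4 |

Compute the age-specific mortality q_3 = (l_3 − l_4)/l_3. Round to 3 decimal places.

q_3 = (l_3 − l_4) / l_3 = (0.26 − 0.19) / 0.26
     = 0.07 / 0.26 = 0.269231… → 0.269

0.269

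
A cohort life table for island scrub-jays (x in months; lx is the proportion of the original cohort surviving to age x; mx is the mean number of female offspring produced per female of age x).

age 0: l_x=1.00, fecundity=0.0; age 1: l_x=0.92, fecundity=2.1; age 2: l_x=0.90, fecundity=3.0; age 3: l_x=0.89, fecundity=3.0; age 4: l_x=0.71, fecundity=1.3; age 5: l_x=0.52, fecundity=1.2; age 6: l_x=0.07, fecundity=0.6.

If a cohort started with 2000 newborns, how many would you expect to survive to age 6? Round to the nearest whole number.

Expected survivors = N0 · l_6 = 2000 × 0.07 = 140 → 140

140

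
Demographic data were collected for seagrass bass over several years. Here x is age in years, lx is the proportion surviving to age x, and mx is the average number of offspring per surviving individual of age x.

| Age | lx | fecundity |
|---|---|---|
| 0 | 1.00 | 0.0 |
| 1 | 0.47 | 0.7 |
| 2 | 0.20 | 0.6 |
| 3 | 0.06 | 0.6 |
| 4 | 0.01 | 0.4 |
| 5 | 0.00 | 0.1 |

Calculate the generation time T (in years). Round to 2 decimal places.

lx·mx: 0, 0.329, 0.12, 0.036, 0.004, 0 → R0 = 0.489
x·lx·mx: 0, 0.329, 0.24, 0.108, 0.016, 0 → Σ = 0.693
T = 0.693 / 0.489 = 1.417178… → 1.42

1.42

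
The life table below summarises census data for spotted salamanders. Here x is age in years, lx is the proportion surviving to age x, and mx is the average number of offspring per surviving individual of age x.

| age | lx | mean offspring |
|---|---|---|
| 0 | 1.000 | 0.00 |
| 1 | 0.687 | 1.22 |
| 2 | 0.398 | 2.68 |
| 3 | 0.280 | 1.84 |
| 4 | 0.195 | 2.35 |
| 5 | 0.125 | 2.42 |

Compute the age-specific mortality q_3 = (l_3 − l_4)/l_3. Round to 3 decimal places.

0.304

q_3 = (l_3 − l_4) / l_3 = (0.28 − 0.195) / 0.28
     = 0.085 / 0.28 = 0.303571… → 0.304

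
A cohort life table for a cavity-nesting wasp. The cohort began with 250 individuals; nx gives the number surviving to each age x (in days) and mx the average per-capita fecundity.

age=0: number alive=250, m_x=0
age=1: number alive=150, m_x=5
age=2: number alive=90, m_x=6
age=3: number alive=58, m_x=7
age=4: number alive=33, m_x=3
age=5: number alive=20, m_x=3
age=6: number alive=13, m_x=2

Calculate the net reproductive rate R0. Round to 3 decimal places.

lx = nx/n0 = nx/250: 1, 0.6, 0.36, 0.232, 0.132, 0.08, 0.052
lx·mx by age: 0, 3, 2.16, 1.624, 0.396, 0.24, 0.104
R0 = Σ lx·mx = 7.524 → 7.524

7.524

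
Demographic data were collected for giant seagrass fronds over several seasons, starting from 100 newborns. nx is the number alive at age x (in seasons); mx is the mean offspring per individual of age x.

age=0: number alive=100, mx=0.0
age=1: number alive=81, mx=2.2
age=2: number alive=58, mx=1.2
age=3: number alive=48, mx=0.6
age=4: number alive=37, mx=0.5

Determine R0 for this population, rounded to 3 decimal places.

2.951

lx = nx/n0 = nx/100: 1, 0.81, 0.58, 0.48, 0.37
lx·mx by age: 0, 1.782, 0.696, 0.288, 0.185
R0 = Σ lx·mx = 2.951 → 2.951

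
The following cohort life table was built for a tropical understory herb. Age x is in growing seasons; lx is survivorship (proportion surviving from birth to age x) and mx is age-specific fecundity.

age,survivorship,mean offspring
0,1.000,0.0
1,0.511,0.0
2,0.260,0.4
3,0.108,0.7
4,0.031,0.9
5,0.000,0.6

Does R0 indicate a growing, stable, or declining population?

R0 = Σ lx·mx = 0 + 0 + 0.104 + 0.0756 + 0.0279 + 0 = 0.2075
R0 < 1, so the population is declining.

declining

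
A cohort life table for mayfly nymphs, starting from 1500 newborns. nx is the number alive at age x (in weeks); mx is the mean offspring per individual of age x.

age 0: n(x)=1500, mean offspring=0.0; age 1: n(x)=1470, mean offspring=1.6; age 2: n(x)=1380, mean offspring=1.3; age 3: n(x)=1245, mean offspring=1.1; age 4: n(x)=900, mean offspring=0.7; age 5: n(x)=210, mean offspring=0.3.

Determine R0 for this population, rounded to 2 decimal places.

4.14

lx = nx/n0 = nx/1500: 1, 0.98, 0.92, 0.83, 0.6, 0.14
lx·mx by age: 0, 1.568, 1.196, 0.913, 0.42, 0.042
R0 = Σ lx·mx = 4.139 → 4.14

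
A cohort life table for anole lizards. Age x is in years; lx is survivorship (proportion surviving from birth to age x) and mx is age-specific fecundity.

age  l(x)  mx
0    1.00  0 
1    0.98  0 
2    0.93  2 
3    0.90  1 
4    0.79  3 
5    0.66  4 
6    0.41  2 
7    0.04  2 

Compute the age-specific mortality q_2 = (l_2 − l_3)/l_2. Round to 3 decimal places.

q_2 = (l_2 − l_3) / l_2 = (0.93 − 0.9) / 0.93
     = 0.03 / 0.93 = 0.032258… → 0.032

0.032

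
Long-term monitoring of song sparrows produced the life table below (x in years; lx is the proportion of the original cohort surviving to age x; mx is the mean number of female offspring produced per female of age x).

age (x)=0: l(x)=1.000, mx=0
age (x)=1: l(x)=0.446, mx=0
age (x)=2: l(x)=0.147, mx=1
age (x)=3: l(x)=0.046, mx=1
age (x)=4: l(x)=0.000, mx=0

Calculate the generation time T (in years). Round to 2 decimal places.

2.24

lx·mx: 0, 0, 0.147, 0.046, 0 → R0 = 0.193
x·lx·mx: 0, 0, 0.294, 0.138, 0 → Σ = 0.432
T = 0.432 / 0.193 = 2.238342… → 2.24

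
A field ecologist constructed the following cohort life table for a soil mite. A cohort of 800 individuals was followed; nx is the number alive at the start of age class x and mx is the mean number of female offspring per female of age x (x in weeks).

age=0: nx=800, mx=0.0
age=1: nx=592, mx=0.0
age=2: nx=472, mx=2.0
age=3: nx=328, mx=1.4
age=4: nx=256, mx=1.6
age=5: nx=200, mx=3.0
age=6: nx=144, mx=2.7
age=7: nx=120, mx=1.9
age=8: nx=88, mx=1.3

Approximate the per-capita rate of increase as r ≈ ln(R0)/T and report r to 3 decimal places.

0.338

lx = nx/n0 = nx/800: 1, 0.74, 0.59, 0.41, 0.32, 0.25, 0.18, 0.15, 0.11
R0 = Σ lx·mx = 0 + 0 + 1.18 + 0.574 + 0.512 + 0.75 + 0.486 + 0.285 + 0.143 = 3.93
Σ x·lx·mx = 15.935; T = 15.935/3.93 = 4.05471…
r ≈ ln(R0)/T = ln(3.93)/4.05471… = 0.33754… → 0.338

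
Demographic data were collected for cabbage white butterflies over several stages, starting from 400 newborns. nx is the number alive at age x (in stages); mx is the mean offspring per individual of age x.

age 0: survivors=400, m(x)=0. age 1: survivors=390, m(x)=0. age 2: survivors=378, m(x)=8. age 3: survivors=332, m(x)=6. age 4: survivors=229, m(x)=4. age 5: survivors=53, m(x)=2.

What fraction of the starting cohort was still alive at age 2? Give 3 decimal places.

l_2 = n_2/n_0 = 378/400 = 0.945 → 0.945

0.945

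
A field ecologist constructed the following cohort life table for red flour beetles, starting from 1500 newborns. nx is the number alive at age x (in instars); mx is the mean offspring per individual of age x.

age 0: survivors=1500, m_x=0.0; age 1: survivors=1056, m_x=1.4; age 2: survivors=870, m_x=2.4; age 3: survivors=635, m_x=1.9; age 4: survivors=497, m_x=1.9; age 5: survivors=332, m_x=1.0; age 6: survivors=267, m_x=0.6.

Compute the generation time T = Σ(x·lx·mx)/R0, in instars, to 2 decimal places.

lx = nx/n0 = nx/1500: 1, 0.704, 0.58, 0.42333…, 0.33133…, 0.22133…, 0.178
lx·mx: 0, 0.9856, 1.392, 0.804333…, 0.629533…, 0.221333…, 0.1068 → R0 = 4.1396…
x·lx·mx: 0, 0.9856, 2.784, 2.413…, 2.518133…, 1.106667…, 0.6408 → Σ = 10.4482…
T = 10.4482… / 4.1396… = 2.523964… → 2.52

2.52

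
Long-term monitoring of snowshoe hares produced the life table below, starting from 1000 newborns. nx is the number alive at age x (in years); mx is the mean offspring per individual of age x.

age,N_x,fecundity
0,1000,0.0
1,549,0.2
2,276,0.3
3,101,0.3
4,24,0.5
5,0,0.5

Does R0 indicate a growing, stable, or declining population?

lx = nx/n0 = nx/1000: 1, 0.549, 0.276, 0.101, 0.024, 0
R0 = Σ lx·mx = 0 + 0.1098 + 0.0828 + 0.0303 + 0.012 + 0 = 0.2349
R0 < 1, so the population is declining.

declining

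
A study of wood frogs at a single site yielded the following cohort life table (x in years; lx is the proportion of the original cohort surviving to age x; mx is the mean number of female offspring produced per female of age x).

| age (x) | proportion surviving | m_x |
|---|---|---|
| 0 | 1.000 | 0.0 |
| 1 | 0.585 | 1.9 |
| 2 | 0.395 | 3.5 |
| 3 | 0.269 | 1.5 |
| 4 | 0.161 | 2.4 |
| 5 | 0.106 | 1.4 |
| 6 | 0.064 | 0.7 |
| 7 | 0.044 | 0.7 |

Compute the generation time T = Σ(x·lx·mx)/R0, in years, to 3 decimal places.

2.240

lx·mx: 0, 1.1115, 1.3825, 0.4035, 0.3864, 0.1484, 0.0448, 0.0308 → R0 = 3.5079
x·lx·mx: 0, 1.1115, 2.765, 1.2105, 1.5456, 0.742, 0.2688, 0.2156 → Σ = 7.859
T = 7.859 / 3.5079 = 2.240372… → 2.240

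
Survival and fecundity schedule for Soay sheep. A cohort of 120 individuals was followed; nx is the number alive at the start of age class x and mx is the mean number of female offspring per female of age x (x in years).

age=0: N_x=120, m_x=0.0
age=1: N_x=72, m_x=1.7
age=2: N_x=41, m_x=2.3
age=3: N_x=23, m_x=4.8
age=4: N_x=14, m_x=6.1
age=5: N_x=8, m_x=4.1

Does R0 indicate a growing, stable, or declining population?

lx = nx/n0 = nx/120: 1, 0.6, 0.34167…, 0.19167…, 0.11667…, 0.06667…
R0 = Σ lx·mx = 0 + 1.02 + 0.785833… + 0.92… + 0.711667… + 0.273333… = 3.710833…
R0 > 1, so the population is growing.

growing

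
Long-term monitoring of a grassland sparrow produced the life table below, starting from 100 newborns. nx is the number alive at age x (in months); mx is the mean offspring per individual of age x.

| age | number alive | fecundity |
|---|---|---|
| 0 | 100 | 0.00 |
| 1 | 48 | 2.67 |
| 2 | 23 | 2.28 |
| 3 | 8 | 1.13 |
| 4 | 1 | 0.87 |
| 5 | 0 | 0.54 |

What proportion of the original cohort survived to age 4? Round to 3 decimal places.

l_4 = n_4/n_0 = 1/100 = 0.01 → 0.010

0.010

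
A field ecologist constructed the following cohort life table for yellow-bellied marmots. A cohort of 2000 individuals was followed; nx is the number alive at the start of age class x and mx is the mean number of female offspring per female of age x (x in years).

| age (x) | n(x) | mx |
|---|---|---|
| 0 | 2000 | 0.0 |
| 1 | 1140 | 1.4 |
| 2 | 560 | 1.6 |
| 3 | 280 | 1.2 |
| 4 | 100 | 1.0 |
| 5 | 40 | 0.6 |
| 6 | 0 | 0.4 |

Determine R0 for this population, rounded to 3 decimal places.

1.476

lx = nx/n0 = nx/2000: 1, 0.57, 0.28, 0.14, 0.05, 0.02, 0
lx·mx by age: 0, 0.798, 0.448, 0.168, 0.05, 0.012, 0
R0 = Σ lx·mx = 1.476 → 1.476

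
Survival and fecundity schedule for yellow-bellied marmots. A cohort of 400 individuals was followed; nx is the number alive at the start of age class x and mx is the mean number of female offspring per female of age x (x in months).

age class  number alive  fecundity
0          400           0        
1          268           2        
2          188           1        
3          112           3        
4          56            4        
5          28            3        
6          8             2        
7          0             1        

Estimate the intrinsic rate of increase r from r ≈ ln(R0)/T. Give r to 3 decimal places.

0.516

lx = nx/n0 = nx/400: 1, 0.67, 0.47, 0.28, 0.14, 0.07, 0.02, 0
R0 = Σ lx·mx = 0 + 1.34 + 0.47 + 0.84 + 0.56 + 0.21 + 0.04 + 0 = 3.46
Σ x·lx·mx = 8.33; T = 8.33/3.46 = 2.40751…
r ≈ ln(R0)/T = ln(3.46)/2.40751… = 0.51558… → 0.516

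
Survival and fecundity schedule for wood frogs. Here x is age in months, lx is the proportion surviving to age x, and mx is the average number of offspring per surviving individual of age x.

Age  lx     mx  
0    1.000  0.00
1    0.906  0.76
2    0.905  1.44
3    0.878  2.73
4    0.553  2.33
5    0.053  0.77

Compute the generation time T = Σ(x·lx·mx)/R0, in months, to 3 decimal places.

2.771

lx·mx: 0, 0.68856, 1.3032, 2.39694, 1.28849, 0.04081 → R0 = 5.718
x·lx·mx: 0, 0.68856, 2.6064, 7.19082, 5.15396, 0.20405 → Σ = 15.84379
T = 15.84379 / 5.718 = 2.770862… → 2.771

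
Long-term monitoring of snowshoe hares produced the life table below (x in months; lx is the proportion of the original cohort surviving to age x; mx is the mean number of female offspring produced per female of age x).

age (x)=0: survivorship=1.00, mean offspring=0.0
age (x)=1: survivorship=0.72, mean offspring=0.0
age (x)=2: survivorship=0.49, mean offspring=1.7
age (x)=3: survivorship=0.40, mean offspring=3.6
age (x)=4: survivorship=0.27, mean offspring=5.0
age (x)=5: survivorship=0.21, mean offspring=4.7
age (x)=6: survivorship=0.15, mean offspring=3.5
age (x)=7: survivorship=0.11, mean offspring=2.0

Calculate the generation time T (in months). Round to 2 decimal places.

3.92

lx·mx: 0, 0, 0.833, 1.44, 1.35, 0.987, 0.525, 0.22 → R0 = 5.355
x·lx·mx: 0, 0, 1.666, 4.32, 5.4, 4.935, 3.15, 1.54 → Σ = 21.011
T = 21.011 / 5.355 = 3.923623… → 3.92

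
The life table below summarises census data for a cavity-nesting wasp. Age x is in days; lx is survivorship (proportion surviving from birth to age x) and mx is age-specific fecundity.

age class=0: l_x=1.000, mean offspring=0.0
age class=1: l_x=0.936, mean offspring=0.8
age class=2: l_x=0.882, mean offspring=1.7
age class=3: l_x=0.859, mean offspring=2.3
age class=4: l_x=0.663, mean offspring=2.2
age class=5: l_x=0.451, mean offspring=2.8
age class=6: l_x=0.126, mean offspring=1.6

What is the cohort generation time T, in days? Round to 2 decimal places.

lx·mx: 0, 0.7488, 1.4994, 1.9757, 1.4586, 1.2628, 0.2016 → R0 = 7.1469
x·lx·mx: 0, 0.7488, 2.9988, 5.9271, 5.8344, 6.314, 1.2096 → Σ = 23.0327
T = 23.0327 / 7.1469 = 3.222754… → 3.22

3.22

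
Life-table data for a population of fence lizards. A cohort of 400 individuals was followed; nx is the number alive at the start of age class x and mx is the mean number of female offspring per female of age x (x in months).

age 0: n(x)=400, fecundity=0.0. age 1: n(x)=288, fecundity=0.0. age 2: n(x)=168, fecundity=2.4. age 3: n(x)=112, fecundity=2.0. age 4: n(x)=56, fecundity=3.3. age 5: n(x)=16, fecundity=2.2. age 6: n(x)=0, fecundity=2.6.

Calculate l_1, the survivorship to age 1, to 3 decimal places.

0.720

l_1 = n_1/n_0 = 288/400 = 0.72 → 0.720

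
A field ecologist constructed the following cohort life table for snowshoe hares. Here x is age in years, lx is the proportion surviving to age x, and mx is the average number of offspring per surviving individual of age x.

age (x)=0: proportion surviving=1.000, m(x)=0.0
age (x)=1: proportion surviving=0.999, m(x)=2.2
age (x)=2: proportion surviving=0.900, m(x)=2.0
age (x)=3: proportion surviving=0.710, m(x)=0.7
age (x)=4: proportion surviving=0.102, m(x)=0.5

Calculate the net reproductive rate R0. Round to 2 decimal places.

lx·mx by age: 0, 2.1978, 1.8, 0.497, 0.051
R0 = Σ lx·mx = 4.5458 → 4.55

4.55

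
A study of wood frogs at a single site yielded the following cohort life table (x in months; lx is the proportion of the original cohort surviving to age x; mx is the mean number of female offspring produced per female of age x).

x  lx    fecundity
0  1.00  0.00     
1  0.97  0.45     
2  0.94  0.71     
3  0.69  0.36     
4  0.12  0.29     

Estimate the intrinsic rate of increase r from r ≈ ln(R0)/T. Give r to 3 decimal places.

R0 = Σ lx·mx = 0 + 0.4365 + 0.6674 + 0.2484 + 0.0348 = 1.3871
Σ x·lx·mx = 2.6557; T = 2.6557/1.3871 = 1.91457…
r ≈ ln(R0)/T = ln(1.3871)/1.91457… = 0.17091… → 0.171

0.171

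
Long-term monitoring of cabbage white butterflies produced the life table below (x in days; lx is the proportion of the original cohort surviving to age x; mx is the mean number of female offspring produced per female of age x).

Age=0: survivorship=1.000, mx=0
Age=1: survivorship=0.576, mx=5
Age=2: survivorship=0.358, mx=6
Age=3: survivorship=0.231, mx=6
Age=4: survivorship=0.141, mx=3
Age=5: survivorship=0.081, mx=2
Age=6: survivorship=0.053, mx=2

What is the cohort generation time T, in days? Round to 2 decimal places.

lx·mx: 0, 2.88, 2.148, 1.386, 0.423, 0.162, 0.106 → R0 = 7.105
x·lx·mx: 0, 2.88, 4.296, 4.158, 1.692, 0.81, 0.636 → Σ = 14.472
T = 14.472 / 7.105 = 2.036875… → 2.04

2.04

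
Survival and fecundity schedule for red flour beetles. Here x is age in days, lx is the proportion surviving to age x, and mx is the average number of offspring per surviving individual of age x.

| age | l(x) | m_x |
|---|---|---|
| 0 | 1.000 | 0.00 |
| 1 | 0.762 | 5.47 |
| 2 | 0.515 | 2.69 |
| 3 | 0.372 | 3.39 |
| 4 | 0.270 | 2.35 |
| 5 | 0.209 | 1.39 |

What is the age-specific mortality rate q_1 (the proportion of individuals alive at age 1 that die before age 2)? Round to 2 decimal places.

q_1 = (l_1 − l_2) / l_1 = (0.762 − 0.515) / 0.762
     = 0.247 / 0.762 = 0.324147… → 0.32

0.32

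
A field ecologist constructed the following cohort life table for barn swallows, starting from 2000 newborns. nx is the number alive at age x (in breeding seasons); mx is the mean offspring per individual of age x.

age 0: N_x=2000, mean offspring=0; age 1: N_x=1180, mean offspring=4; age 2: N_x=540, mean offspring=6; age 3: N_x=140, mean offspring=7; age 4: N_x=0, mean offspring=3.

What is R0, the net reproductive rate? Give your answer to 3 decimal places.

4.470

lx = nx/n0 = nx/2000: 1, 0.59, 0.27, 0.07, 0
lx·mx by age: 0, 2.36, 1.62, 0.49, 0
R0 = Σ lx·mx = 4.47 → 4.470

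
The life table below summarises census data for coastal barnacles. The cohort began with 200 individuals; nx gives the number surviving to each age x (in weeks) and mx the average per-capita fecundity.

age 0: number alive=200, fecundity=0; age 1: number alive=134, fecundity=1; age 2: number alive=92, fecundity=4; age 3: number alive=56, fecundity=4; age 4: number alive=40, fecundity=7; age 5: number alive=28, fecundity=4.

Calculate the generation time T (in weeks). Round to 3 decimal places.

lx = nx/n0 = nx/200: 1, 0.67, 0.46, 0.28, 0.2, 0.14
lx·mx: 0, 0.67, 1.84, 1.12, 1.4, 0.56 → R0 = 5.59
x·lx·mx: 0, 0.67, 3.68, 3.36, 5.6, 2.8 → Σ = 16.11
T = 16.11 / 5.59 = 2.881932… → 2.882

2.882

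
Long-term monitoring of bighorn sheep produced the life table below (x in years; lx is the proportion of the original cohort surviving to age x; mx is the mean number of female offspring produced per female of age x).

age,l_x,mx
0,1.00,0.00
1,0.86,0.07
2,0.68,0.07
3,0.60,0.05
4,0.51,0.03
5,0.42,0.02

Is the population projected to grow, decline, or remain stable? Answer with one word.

R0 = Σ lx·mx = 0 + 0.0602 + 0.0476 + 0.03 + 0.0153 + 0.0084 = 0.1615
R0 < 1, so the population is declining.

declining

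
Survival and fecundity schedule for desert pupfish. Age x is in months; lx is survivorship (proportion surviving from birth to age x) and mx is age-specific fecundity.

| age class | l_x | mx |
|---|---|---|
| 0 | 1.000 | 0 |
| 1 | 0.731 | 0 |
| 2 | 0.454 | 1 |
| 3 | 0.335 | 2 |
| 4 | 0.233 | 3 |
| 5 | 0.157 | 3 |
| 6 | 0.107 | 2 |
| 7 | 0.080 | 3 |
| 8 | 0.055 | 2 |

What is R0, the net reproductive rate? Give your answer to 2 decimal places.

lx·mx by age: 0, 0, 0.454, 0.67, 0.699, 0.471, 0.214, 0.24, 0.11
R0 = Σ lx·mx = 2.858 → 2.86

2.86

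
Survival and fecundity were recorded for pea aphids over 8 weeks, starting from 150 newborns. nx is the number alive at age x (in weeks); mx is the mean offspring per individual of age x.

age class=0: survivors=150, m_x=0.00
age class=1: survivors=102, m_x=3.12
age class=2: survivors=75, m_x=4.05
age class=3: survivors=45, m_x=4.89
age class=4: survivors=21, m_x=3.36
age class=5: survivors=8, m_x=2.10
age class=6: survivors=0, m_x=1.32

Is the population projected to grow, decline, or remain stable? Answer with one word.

lx = nx/n0 = nx/150: 1, 0.68, 0.5, 0.3, 0.14, 0.05333…, 0
R0 = Σ lx·mx = 0 + 2.1216 + 2.025 + 1.467 + 0.4704 + 0.112… + 0 = 6.196…
R0 > 1, so the population is growing.

growing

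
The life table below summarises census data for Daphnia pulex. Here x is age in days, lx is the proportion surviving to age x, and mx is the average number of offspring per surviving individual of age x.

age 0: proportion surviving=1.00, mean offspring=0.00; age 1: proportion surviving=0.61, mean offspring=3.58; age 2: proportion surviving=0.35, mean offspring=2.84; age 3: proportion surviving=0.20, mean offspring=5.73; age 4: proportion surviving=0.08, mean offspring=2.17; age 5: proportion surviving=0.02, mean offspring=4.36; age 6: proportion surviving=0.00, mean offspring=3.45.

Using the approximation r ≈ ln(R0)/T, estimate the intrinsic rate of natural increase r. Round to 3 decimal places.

R0 = Σ lx·mx = 0 + 2.1838 + 0.994 + 1.146 + 0.1736 + 0.0872 + 0 = 4.5846
Σ x·lx·mx = 8.7402; T = 8.7402/4.5846 = 1.90643…
r ≈ ln(R0)/T = ln(4.5846)/1.90643… = 0.79872… → 0.799

0.799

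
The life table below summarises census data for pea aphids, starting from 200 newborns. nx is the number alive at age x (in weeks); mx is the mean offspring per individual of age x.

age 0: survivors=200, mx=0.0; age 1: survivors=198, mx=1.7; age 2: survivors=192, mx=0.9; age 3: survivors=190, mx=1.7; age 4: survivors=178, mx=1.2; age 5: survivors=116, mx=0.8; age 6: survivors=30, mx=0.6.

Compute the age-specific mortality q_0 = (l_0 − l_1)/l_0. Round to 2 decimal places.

0.01

lx = nx/n0 = nx/200: 1, 0.99, 0.96, 0.95, 0.89, 0.58, 0.15
q_0 = (l_0 − l_1) / l_0 = (1 − 0.99) / 1
     = 0.01 / 1 = 0.01 → 0.01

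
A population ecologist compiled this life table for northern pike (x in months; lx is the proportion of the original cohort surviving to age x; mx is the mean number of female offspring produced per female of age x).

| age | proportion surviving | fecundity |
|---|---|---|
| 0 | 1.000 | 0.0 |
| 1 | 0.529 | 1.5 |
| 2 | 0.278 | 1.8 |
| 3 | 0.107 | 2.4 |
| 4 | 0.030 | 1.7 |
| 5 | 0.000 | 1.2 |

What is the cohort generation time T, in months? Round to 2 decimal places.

lx·mx: 0, 0.7935, 0.5004, 0.2568, 0.051, 0 → R0 = 1.6017
x·lx·mx: 0, 0.7935, 1.0008, 0.7704, 0.204, 0 → Σ = 2.7687
T = 2.7687 / 1.6017 = 1.728601… → 1.73

1.73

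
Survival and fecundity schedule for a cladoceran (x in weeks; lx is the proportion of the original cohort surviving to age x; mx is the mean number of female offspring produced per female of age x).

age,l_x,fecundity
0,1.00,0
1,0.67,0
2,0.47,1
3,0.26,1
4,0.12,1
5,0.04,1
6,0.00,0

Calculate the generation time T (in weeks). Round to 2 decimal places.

lx·mx: 0, 0, 0.47, 0.26, 0.12, 0.04, 0 → R0 = 0.89
x·lx·mx: 0, 0, 0.94, 0.78, 0.48, 0.2, 0 → Σ = 2.4
T = 2.4 / 0.89 = 2.696629… → 2.70

2.70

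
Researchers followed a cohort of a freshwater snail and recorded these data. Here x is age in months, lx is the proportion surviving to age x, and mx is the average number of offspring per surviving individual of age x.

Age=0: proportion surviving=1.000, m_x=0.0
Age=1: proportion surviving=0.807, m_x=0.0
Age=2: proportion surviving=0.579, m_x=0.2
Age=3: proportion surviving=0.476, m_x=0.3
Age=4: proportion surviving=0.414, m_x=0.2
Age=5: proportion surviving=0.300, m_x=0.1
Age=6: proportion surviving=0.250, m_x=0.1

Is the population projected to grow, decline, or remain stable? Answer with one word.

declining

R0 = Σ lx·mx = 0 + 0 + 0.1158 + 0.1428 + 0.0828 + 0.03 + 0.025 = 0.3964
R0 < 1, so the population is declining.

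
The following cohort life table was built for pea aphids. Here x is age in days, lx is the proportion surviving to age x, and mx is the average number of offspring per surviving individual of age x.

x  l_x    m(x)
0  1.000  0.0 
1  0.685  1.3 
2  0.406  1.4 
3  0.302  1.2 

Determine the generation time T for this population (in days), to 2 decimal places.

lx·mx: 0, 0.8905, 0.5684, 0.3624 → R0 = 1.8213
x·lx·mx: 0, 0.8905, 1.1368, 1.0872 → Σ = 3.1145
T = 3.1145 / 1.8213 = 1.710042… → 1.71

1.71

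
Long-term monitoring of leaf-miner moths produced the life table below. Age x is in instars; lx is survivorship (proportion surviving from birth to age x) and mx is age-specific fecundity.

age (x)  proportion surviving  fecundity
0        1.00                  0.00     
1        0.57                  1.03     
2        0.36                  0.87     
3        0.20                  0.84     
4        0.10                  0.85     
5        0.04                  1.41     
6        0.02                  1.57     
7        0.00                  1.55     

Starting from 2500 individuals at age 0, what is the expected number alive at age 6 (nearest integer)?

Expected survivors = N0 · l_6 = 2500 × 0.02 = 50 → 50

50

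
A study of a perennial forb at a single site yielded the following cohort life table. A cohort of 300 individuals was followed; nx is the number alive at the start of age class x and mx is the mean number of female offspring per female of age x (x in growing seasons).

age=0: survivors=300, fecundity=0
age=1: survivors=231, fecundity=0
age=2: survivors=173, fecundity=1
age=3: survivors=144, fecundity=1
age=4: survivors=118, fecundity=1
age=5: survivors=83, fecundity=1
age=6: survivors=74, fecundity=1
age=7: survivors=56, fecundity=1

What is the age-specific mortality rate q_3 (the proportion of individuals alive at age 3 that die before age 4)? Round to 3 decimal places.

lx = nx/n0 = nx/300: 1, 0.77, 0.57667…, 0.48, 0.39333…, 0.27667…, 0.24667…, 0.18667…
q_3 = (l_3 − l_4) / l_3 = (0.48 − 0.393333…) / 0.48
     = 0.086667… / 0.48 = 0.180556… → 0.181

0.181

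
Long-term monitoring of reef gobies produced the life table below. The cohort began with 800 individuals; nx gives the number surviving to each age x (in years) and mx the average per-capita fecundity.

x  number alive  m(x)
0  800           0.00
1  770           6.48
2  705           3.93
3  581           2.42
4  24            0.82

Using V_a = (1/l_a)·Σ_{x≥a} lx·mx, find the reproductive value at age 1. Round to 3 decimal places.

lx = nx/n0 = nx/800: 1, 0.9625, 0.88125, 0.72625, 0.03
lx·mx for x ≥ 1: 6.237, 3.463313…, 1.757525…, 0.0246 → sum = 11.482438…
V_1 = 11.482438… / l_1 = 11.482438… / 0.9625 = 11.929805… → 11.930

11.930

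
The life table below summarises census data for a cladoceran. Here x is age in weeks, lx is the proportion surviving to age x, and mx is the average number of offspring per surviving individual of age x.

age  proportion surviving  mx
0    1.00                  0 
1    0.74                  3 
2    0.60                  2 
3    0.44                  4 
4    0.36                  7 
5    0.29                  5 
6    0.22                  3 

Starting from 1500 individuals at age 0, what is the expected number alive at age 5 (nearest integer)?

435

Expected survivors = N0 · l_5 = 1500 × 0.29 = 435 → 435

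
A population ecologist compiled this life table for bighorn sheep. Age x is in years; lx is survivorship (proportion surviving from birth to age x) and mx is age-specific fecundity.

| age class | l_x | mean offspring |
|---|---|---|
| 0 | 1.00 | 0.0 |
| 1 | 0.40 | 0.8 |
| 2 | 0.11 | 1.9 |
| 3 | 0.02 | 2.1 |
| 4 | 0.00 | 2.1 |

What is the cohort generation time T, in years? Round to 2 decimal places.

lx·mx: 0, 0.32, 0.209, 0.042, 0 → R0 = 0.571
x·lx·mx: 0, 0.32, 0.418, 0.126, 0 → Σ = 0.864
T = 0.864 / 0.571 = 1.513135… → 1.51

1.51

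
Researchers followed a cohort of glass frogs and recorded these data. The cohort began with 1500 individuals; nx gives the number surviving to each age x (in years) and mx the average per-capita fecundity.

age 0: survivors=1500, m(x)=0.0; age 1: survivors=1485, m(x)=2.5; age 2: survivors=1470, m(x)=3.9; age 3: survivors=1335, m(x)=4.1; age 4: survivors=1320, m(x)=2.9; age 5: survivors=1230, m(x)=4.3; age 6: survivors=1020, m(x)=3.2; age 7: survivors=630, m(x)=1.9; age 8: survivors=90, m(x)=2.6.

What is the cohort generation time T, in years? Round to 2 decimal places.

3.59

lx = nx/n0 = nx/1500: 1, 0.99, 0.98, 0.89, 0.88, 0.82, 0.68, 0.42, 0.06
lx·mx: 0, 2.475, 3.822, 3.649, 2.552, 3.526, 2.176, 0.798, 0.156 → R0 = 19.154
x·lx·mx: 0, 2.475, 7.644, 10.947, 10.208, 17.63, 13.056, 5.586, 1.248 → Σ = 68.794
T = 68.794 / 19.154 = 3.591626… → 3.59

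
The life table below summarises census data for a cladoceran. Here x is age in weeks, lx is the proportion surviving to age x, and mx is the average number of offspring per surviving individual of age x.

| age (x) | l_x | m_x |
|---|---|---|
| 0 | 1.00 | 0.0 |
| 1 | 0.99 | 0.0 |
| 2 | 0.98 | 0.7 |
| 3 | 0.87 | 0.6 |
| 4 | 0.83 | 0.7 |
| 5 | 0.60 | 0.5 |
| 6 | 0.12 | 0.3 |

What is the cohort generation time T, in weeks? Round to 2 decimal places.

lx·mx: 0, 0, 0.686, 0.522, 0.581, 0.3, 0.036 → R0 = 2.125
x·lx·mx: 0, 0, 1.372, 1.566, 2.324, 1.5, 0.216 → Σ = 6.978
T = 6.978 / 2.125 = 3.283765… → 3.28

3.28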